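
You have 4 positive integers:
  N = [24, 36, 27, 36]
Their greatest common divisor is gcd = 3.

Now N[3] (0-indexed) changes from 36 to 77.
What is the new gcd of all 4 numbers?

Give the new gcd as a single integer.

Numbers: [24, 36, 27, 36], gcd = 3
Change: index 3, 36 -> 77
gcd of the OTHER numbers (without index 3): gcd([24, 36, 27]) = 3
New gcd = gcd(g_others, new_val) = gcd(3, 77) = 1

Answer: 1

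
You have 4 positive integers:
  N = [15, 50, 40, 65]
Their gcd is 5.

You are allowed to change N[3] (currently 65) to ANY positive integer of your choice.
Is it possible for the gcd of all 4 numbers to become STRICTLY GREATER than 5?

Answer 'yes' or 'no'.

Answer: no

Derivation:
Current gcd = 5
gcd of all OTHER numbers (without N[3]=65): gcd([15, 50, 40]) = 5
The new gcd after any change is gcd(5, new_value).
This can be at most 5.
Since 5 = old gcd 5, the gcd can only stay the same or decrease.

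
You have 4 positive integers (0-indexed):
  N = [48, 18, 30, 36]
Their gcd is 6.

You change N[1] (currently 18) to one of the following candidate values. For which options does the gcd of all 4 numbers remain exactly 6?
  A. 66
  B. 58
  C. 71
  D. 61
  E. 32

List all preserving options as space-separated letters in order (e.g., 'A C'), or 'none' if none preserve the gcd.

Answer: A

Derivation:
Old gcd = 6; gcd of others (without N[1]) = 6
New gcd for candidate v: gcd(6, v). Preserves old gcd iff gcd(6, v) = 6.
  Option A: v=66, gcd(6,66)=6 -> preserves
  Option B: v=58, gcd(6,58)=2 -> changes
  Option C: v=71, gcd(6,71)=1 -> changes
  Option D: v=61, gcd(6,61)=1 -> changes
  Option E: v=32, gcd(6,32)=2 -> changes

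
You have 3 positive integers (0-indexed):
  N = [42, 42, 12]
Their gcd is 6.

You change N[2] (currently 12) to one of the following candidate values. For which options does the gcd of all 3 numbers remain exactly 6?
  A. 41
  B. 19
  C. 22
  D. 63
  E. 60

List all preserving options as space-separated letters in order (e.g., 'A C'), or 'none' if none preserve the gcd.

Answer: E

Derivation:
Old gcd = 6; gcd of others (without N[2]) = 42
New gcd for candidate v: gcd(42, v). Preserves old gcd iff gcd(42, v) = 6.
  Option A: v=41, gcd(42,41)=1 -> changes
  Option B: v=19, gcd(42,19)=1 -> changes
  Option C: v=22, gcd(42,22)=2 -> changes
  Option D: v=63, gcd(42,63)=21 -> changes
  Option E: v=60, gcd(42,60)=6 -> preserves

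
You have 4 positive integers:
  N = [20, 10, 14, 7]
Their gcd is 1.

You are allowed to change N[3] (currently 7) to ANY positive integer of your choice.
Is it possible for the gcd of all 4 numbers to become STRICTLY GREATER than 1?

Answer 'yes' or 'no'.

Current gcd = 1
gcd of all OTHER numbers (without N[3]=7): gcd([20, 10, 14]) = 2
The new gcd after any change is gcd(2, new_value).
This can be at most 2.
Since 2 > old gcd 1, the gcd CAN increase (e.g., set N[3] = 2).

Answer: yes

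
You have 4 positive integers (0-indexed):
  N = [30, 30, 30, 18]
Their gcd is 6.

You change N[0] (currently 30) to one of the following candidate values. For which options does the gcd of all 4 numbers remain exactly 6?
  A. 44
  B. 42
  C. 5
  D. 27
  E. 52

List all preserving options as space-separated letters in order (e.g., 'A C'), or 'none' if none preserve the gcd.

Old gcd = 6; gcd of others (without N[0]) = 6
New gcd for candidate v: gcd(6, v). Preserves old gcd iff gcd(6, v) = 6.
  Option A: v=44, gcd(6,44)=2 -> changes
  Option B: v=42, gcd(6,42)=6 -> preserves
  Option C: v=5, gcd(6,5)=1 -> changes
  Option D: v=27, gcd(6,27)=3 -> changes
  Option E: v=52, gcd(6,52)=2 -> changes

Answer: B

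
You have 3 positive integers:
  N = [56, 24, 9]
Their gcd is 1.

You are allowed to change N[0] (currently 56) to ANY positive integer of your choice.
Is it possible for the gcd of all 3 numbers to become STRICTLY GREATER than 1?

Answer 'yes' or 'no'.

Current gcd = 1
gcd of all OTHER numbers (without N[0]=56): gcd([24, 9]) = 3
The new gcd after any change is gcd(3, new_value).
This can be at most 3.
Since 3 > old gcd 1, the gcd CAN increase (e.g., set N[0] = 3).

Answer: yes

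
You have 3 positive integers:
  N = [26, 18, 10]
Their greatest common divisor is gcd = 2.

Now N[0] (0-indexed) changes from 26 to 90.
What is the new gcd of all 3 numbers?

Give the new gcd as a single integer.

Answer: 2

Derivation:
Numbers: [26, 18, 10], gcd = 2
Change: index 0, 26 -> 90
gcd of the OTHER numbers (without index 0): gcd([18, 10]) = 2
New gcd = gcd(g_others, new_val) = gcd(2, 90) = 2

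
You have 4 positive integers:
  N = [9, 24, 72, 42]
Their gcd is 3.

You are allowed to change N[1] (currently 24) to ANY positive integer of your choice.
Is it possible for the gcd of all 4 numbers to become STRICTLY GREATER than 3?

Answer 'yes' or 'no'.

Answer: no

Derivation:
Current gcd = 3
gcd of all OTHER numbers (without N[1]=24): gcd([9, 72, 42]) = 3
The new gcd after any change is gcd(3, new_value).
This can be at most 3.
Since 3 = old gcd 3, the gcd can only stay the same or decrease.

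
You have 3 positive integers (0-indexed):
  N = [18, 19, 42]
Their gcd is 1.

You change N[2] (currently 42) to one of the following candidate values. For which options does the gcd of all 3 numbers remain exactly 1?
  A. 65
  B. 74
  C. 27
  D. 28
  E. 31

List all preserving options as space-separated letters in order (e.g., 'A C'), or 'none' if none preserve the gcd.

Old gcd = 1; gcd of others (without N[2]) = 1
New gcd for candidate v: gcd(1, v). Preserves old gcd iff gcd(1, v) = 1.
  Option A: v=65, gcd(1,65)=1 -> preserves
  Option B: v=74, gcd(1,74)=1 -> preserves
  Option C: v=27, gcd(1,27)=1 -> preserves
  Option D: v=28, gcd(1,28)=1 -> preserves
  Option E: v=31, gcd(1,31)=1 -> preserves

Answer: A B C D E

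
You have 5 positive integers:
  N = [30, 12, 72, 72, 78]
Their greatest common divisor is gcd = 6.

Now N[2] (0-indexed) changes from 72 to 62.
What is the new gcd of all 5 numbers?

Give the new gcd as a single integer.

Answer: 2

Derivation:
Numbers: [30, 12, 72, 72, 78], gcd = 6
Change: index 2, 72 -> 62
gcd of the OTHER numbers (without index 2): gcd([30, 12, 72, 78]) = 6
New gcd = gcd(g_others, new_val) = gcd(6, 62) = 2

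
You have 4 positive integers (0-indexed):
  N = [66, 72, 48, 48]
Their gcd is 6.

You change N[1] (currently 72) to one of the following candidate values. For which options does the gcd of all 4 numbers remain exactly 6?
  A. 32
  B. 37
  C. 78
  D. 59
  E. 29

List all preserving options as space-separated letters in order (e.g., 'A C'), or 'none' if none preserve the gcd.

Answer: C

Derivation:
Old gcd = 6; gcd of others (without N[1]) = 6
New gcd for candidate v: gcd(6, v). Preserves old gcd iff gcd(6, v) = 6.
  Option A: v=32, gcd(6,32)=2 -> changes
  Option B: v=37, gcd(6,37)=1 -> changes
  Option C: v=78, gcd(6,78)=6 -> preserves
  Option D: v=59, gcd(6,59)=1 -> changes
  Option E: v=29, gcd(6,29)=1 -> changes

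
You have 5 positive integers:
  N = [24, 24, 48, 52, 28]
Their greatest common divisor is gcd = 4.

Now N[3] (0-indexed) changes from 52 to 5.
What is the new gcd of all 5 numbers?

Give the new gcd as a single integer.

Answer: 1

Derivation:
Numbers: [24, 24, 48, 52, 28], gcd = 4
Change: index 3, 52 -> 5
gcd of the OTHER numbers (without index 3): gcd([24, 24, 48, 28]) = 4
New gcd = gcd(g_others, new_val) = gcd(4, 5) = 1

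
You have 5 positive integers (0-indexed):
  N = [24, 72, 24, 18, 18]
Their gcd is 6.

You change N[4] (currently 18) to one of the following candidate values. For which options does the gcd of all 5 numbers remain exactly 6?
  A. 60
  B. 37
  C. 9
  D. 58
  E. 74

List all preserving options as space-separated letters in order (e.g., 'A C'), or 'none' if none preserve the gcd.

Answer: A

Derivation:
Old gcd = 6; gcd of others (without N[4]) = 6
New gcd for candidate v: gcd(6, v). Preserves old gcd iff gcd(6, v) = 6.
  Option A: v=60, gcd(6,60)=6 -> preserves
  Option B: v=37, gcd(6,37)=1 -> changes
  Option C: v=9, gcd(6,9)=3 -> changes
  Option D: v=58, gcd(6,58)=2 -> changes
  Option E: v=74, gcd(6,74)=2 -> changes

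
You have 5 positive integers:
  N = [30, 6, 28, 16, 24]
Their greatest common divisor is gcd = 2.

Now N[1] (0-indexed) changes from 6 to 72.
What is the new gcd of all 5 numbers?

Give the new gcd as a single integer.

Answer: 2

Derivation:
Numbers: [30, 6, 28, 16, 24], gcd = 2
Change: index 1, 6 -> 72
gcd of the OTHER numbers (without index 1): gcd([30, 28, 16, 24]) = 2
New gcd = gcd(g_others, new_val) = gcd(2, 72) = 2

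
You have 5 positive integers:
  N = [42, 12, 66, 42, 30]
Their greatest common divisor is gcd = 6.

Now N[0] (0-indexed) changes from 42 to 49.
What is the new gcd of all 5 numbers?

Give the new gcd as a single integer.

Answer: 1

Derivation:
Numbers: [42, 12, 66, 42, 30], gcd = 6
Change: index 0, 42 -> 49
gcd of the OTHER numbers (without index 0): gcd([12, 66, 42, 30]) = 6
New gcd = gcd(g_others, new_val) = gcd(6, 49) = 1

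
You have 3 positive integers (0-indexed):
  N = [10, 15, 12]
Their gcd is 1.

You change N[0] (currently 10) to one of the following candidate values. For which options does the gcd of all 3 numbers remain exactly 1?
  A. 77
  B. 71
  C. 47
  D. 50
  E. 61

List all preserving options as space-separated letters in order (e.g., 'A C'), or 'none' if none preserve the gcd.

Old gcd = 1; gcd of others (without N[0]) = 3
New gcd for candidate v: gcd(3, v). Preserves old gcd iff gcd(3, v) = 1.
  Option A: v=77, gcd(3,77)=1 -> preserves
  Option B: v=71, gcd(3,71)=1 -> preserves
  Option C: v=47, gcd(3,47)=1 -> preserves
  Option D: v=50, gcd(3,50)=1 -> preserves
  Option E: v=61, gcd(3,61)=1 -> preserves

Answer: A B C D E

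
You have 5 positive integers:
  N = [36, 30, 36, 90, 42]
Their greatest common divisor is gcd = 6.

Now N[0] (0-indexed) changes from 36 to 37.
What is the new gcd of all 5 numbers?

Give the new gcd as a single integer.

Numbers: [36, 30, 36, 90, 42], gcd = 6
Change: index 0, 36 -> 37
gcd of the OTHER numbers (without index 0): gcd([30, 36, 90, 42]) = 6
New gcd = gcd(g_others, new_val) = gcd(6, 37) = 1

Answer: 1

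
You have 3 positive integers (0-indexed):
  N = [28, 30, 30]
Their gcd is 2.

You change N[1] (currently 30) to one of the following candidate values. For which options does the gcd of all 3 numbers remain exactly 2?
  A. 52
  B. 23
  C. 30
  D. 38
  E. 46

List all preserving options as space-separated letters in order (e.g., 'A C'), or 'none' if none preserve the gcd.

Old gcd = 2; gcd of others (without N[1]) = 2
New gcd for candidate v: gcd(2, v). Preserves old gcd iff gcd(2, v) = 2.
  Option A: v=52, gcd(2,52)=2 -> preserves
  Option B: v=23, gcd(2,23)=1 -> changes
  Option C: v=30, gcd(2,30)=2 -> preserves
  Option D: v=38, gcd(2,38)=2 -> preserves
  Option E: v=46, gcd(2,46)=2 -> preserves

Answer: A C D E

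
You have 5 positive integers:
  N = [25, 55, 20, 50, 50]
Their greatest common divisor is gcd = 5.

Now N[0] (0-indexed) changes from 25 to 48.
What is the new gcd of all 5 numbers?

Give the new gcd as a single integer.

Numbers: [25, 55, 20, 50, 50], gcd = 5
Change: index 0, 25 -> 48
gcd of the OTHER numbers (without index 0): gcd([55, 20, 50, 50]) = 5
New gcd = gcd(g_others, new_val) = gcd(5, 48) = 1

Answer: 1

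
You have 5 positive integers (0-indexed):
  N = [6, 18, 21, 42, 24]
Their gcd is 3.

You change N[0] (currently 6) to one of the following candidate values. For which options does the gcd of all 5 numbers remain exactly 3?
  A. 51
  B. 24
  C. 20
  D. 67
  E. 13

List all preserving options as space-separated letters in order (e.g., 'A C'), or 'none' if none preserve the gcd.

Answer: A B

Derivation:
Old gcd = 3; gcd of others (without N[0]) = 3
New gcd for candidate v: gcd(3, v). Preserves old gcd iff gcd(3, v) = 3.
  Option A: v=51, gcd(3,51)=3 -> preserves
  Option B: v=24, gcd(3,24)=3 -> preserves
  Option C: v=20, gcd(3,20)=1 -> changes
  Option D: v=67, gcd(3,67)=1 -> changes
  Option E: v=13, gcd(3,13)=1 -> changes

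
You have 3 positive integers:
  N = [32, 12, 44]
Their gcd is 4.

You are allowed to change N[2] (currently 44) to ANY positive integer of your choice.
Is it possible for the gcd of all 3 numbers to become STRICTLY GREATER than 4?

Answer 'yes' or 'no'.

Current gcd = 4
gcd of all OTHER numbers (without N[2]=44): gcd([32, 12]) = 4
The new gcd after any change is gcd(4, new_value).
This can be at most 4.
Since 4 = old gcd 4, the gcd can only stay the same or decrease.

Answer: no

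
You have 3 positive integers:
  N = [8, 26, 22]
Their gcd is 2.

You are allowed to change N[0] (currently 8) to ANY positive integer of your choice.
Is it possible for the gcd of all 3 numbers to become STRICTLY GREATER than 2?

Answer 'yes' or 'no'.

Answer: no

Derivation:
Current gcd = 2
gcd of all OTHER numbers (without N[0]=8): gcd([26, 22]) = 2
The new gcd after any change is gcd(2, new_value).
This can be at most 2.
Since 2 = old gcd 2, the gcd can only stay the same or decrease.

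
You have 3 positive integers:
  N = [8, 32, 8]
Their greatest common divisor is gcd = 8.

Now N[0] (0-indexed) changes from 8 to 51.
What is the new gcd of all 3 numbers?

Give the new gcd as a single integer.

Answer: 1

Derivation:
Numbers: [8, 32, 8], gcd = 8
Change: index 0, 8 -> 51
gcd of the OTHER numbers (without index 0): gcd([32, 8]) = 8
New gcd = gcd(g_others, new_val) = gcd(8, 51) = 1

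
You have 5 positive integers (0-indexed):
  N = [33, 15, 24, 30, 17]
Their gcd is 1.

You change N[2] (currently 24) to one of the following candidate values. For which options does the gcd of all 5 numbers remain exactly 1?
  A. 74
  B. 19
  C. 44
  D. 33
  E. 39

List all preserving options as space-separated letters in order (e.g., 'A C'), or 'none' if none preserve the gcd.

Old gcd = 1; gcd of others (without N[2]) = 1
New gcd for candidate v: gcd(1, v). Preserves old gcd iff gcd(1, v) = 1.
  Option A: v=74, gcd(1,74)=1 -> preserves
  Option B: v=19, gcd(1,19)=1 -> preserves
  Option C: v=44, gcd(1,44)=1 -> preserves
  Option D: v=33, gcd(1,33)=1 -> preserves
  Option E: v=39, gcd(1,39)=1 -> preserves

Answer: A B C D E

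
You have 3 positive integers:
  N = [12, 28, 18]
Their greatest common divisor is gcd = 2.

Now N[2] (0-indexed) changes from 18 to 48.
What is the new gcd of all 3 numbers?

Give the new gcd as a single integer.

Numbers: [12, 28, 18], gcd = 2
Change: index 2, 18 -> 48
gcd of the OTHER numbers (without index 2): gcd([12, 28]) = 4
New gcd = gcd(g_others, new_val) = gcd(4, 48) = 4

Answer: 4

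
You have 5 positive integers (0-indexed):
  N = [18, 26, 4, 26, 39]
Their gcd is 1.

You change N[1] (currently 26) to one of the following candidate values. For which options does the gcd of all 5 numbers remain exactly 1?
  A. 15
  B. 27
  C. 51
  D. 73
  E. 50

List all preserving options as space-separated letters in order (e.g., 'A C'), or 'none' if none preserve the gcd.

Answer: A B C D E

Derivation:
Old gcd = 1; gcd of others (without N[1]) = 1
New gcd for candidate v: gcd(1, v). Preserves old gcd iff gcd(1, v) = 1.
  Option A: v=15, gcd(1,15)=1 -> preserves
  Option B: v=27, gcd(1,27)=1 -> preserves
  Option C: v=51, gcd(1,51)=1 -> preserves
  Option D: v=73, gcd(1,73)=1 -> preserves
  Option E: v=50, gcd(1,50)=1 -> preserves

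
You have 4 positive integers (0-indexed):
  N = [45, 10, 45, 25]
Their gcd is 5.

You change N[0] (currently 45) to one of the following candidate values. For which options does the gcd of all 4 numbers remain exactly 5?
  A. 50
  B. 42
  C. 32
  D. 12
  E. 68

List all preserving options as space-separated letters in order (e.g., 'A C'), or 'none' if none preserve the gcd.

Answer: A

Derivation:
Old gcd = 5; gcd of others (without N[0]) = 5
New gcd for candidate v: gcd(5, v). Preserves old gcd iff gcd(5, v) = 5.
  Option A: v=50, gcd(5,50)=5 -> preserves
  Option B: v=42, gcd(5,42)=1 -> changes
  Option C: v=32, gcd(5,32)=1 -> changes
  Option D: v=12, gcd(5,12)=1 -> changes
  Option E: v=68, gcd(5,68)=1 -> changes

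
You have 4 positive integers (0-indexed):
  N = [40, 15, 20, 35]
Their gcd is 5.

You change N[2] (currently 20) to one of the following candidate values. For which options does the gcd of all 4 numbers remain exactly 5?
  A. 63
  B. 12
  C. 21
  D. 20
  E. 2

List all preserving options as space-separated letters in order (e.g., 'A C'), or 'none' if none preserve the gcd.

Old gcd = 5; gcd of others (without N[2]) = 5
New gcd for candidate v: gcd(5, v). Preserves old gcd iff gcd(5, v) = 5.
  Option A: v=63, gcd(5,63)=1 -> changes
  Option B: v=12, gcd(5,12)=1 -> changes
  Option C: v=21, gcd(5,21)=1 -> changes
  Option D: v=20, gcd(5,20)=5 -> preserves
  Option E: v=2, gcd(5,2)=1 -> changes

Answer: D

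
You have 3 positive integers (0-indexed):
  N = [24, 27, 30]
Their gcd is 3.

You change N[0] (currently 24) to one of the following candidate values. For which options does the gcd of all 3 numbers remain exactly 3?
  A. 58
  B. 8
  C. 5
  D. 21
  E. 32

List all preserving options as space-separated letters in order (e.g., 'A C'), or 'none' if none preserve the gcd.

Old gcd = 3; gcd of others (without N[0]) = 3
New gcd for candidate v: gcd(3, v). Preserves old gcd iff gcd(3, v) = 3.
  Option A: v=58, gcd(3,58)=1 -> changes
  Option B: v=8, gcd(3,8)=1 -> changes
  Option C: v=5, gcd(3,5)=1 -> changes
  Option D: v=21, gcd(3,21)=3 -> preserves
  Option E: v=32, gcd(3,32)=1 -> changes

Answer: D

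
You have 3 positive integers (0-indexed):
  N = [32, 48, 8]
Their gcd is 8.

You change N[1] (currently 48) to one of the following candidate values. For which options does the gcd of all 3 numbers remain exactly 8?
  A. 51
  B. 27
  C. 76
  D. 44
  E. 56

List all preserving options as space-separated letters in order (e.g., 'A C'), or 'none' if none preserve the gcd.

Answer: E

Derivation:
Old gcd = 8; gcd of others (without N[1]) = 8
New gcd for candidate v: gcd(8, v). Preserves old gcd iff gcd(8, v) = 8.
  Option A: v=51, gcd(8,51)=1 -> changes
  Option B: v=27, gcd(8,27)=1 -> changes
  Option C: v=76, gcd(8,76)=4 -> changes
  Option D: v=44, gcd(8,44)=4 -> changes
  Option E: v=56, gcd(8,56)=8 -> preserves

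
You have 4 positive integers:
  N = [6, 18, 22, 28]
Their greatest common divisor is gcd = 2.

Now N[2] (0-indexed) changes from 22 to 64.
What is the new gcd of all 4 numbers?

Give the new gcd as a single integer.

Numbers: [6, 18, 22, 28], gcd = 2
Change: index 2, 22 -> 64
gcd of the OTHER numbers (without index 2): gcd([6, 18, 28]) = 2
New gcd = gcd(g_others, new_val) = gcd(2, 64) = 2

Answer: 2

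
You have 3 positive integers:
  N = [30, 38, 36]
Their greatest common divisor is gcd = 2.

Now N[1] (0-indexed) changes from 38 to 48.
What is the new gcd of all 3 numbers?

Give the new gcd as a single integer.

Answer: 6

Derivation:
Numbers: [30, 38, 36], gcd = 2
Change: index 1, 38 -> 48
gcd of the OTHER numbers (without index 1): gcd([30, 36]) = 6
New gcd = gcd(g_others, new_val) = gcd(6, 48) = 6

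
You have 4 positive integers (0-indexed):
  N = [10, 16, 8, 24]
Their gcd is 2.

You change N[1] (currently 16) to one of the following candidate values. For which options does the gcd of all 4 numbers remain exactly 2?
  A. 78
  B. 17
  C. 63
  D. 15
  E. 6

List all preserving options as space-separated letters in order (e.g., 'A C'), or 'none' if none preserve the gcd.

Old gcd = 2; gcd of others (without N[1]) = 2
New gcd for candidate v: gcd(2, v). Preserves old gcd iff gcd(2, v) = 2.
  Option A: v=78, gcd(2,78)=2 -> preserves
  Option B: v=17, gcd(2,17)=1 -> changes
  Option C: v=63, gcd(2,63)=1 -> changes
  Option D: v=15, gcd(2,15)=1 -> changes
  Option E: v=6, gcd(2,6)=2 -> preserves

Answer: A E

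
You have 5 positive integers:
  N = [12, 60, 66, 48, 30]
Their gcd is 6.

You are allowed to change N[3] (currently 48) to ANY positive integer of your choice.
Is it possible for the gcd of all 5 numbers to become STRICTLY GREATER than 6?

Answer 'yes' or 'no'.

Answer: no

Derivation:
Current gcd = 6
gcd of all OTHER numbers (without N[3]=48): gcd([12, 60, 66, 30]) = 6
The new gcd after any change is gcd(6, new_value).
This can be at most 6.
Since 6 = old gcd 6, the gcd can only stay the same or decrease.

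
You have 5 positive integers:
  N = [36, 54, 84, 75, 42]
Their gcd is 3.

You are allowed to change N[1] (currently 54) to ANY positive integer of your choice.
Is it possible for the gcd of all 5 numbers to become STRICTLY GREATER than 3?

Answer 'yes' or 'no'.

Answer: no

Derivation:
Current gcd = 3
gcd of all OTHER numbers (without N[1]=54): gcd([36, 84, 75, 42]) = 3
The new gcd after any change is gcd(3, new_value).
This can be at most 3.
Since 3 = old gcd 3, the gcd can only stay the same or decrease.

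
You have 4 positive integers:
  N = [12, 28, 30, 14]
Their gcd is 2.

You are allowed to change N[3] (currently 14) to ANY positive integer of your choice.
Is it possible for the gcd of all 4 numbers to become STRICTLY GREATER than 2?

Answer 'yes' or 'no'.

Answer: no

Derivation:
Current gcd = 2
gcd of all OTHER numbers (without N[3]=14): gcd([12, 28, 30]) = 2
The new gcd after any change is gcd(2, new_value).
This can be at most 2.
Since 2 = old gcd 2, the gcd can only stay the same or decrease.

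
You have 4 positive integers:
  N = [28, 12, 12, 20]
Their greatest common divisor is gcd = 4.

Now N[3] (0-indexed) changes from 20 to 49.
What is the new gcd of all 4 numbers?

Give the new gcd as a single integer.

Answer: 1

Derivation:
Numbers: [28, 12, 12, 20], gcd = 4
Change: index 3, 20 -> 49
gcd of the OTHER numbers (without index 3): gcd([28, 12, 12]) = 4
New gcd = gcd(g_others, new_val) = gcd(4, 49) = 1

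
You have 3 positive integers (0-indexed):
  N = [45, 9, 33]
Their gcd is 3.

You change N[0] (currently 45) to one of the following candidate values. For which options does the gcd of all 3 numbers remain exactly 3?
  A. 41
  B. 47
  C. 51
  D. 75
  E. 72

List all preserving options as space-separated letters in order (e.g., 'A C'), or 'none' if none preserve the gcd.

Old gcd = 3; gcd of others (without N[0]) = 3
New gcd for candidate v: gcd(3, v). Preserves old gcd iff gcd(3, v) = 3.
  Option A: v=41, gcd(3,41)=1 -> changes
  Option B: v=47, gcd(3,47)=1 -> changes
  Option C: v=51, gcd(3,51)=3 -> preserves
  Option D: v=75, gcd(3,75)=3 -> preserves
  Option E: v=72, gcd(3,72)=3 -> preserves

Answer: C D E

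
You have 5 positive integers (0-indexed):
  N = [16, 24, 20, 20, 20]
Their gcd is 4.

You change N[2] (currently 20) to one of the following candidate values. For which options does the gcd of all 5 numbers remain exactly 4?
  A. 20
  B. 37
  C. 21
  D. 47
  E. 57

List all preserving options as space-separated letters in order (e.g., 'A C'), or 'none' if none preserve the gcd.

Answer: A

Derivation:
Old gcd = 4; gcd of others (without N[2]) = 4
New gcd for candidate v: gcd(4, v). Preserves old gcd iff gcd(4, v) = 4.
  Option A: v=20, gcd(4,20)=4 -> preserves
  Option B: v=37, gcd(4,37)=1 -> changes
  Option C: v=21, gcd(4,21)=1 -> changes
  Option D: v=47, gcd(4,47)=1 -> changes
  Option E: v=57, gcd(4,57)=1 -> changes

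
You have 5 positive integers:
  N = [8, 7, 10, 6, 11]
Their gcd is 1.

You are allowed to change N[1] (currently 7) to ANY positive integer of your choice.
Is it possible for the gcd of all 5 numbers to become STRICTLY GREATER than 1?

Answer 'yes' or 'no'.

Current gcd = 1
gcd of all OTHER numbers (without N[1]=7): gcd([8, 10, 6, 11]) = 1
The new gcd after any change is gcd(1, new_value).
This can be at most 1.
Since 1 = old gcd 1, the gcd can only stay the same or decrease.

Answer: no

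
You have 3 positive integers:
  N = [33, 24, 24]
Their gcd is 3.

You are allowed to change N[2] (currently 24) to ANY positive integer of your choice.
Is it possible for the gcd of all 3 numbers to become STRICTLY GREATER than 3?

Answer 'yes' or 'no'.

Answer: no

Derivation:
Current gcd = 3
gcd of all OTHER numbers (without N[2]=24): gcd([33, 24]) = 3
The new gcd after any change is gcd(3, new_value).
This can be at most 3.
Since 3 = old gcd 3, the gcd can only stay the same or decrease.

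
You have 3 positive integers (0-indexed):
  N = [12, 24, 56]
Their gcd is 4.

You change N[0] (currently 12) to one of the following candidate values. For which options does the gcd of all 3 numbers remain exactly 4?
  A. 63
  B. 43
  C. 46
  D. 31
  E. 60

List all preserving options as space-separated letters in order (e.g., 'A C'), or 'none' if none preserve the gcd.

Old gcd = 4; gcd of others (without N[0]) = 8
New gcd for candidate v: gcd(8, v). Preserves old gcd iff gcd(8, v) = 4.
  Option A: v=63, gcd(8,63)=1 -> changes
  Option B: v=43, gcd(8,43)=1 -> changes
  Option C: v=46, gcd(8,46)=2 -> changes
  Option D: v=31, gcd(8,31)=1 -> changes
  Option E: v=60, gcd(8,60)=4 -> preserves

Answer: E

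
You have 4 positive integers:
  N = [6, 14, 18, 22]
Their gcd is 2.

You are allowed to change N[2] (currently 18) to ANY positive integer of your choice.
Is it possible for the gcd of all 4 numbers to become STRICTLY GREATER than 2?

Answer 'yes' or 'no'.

Answer: no

Derivation:
Current gcd = 2
gcd of all OTHER numbers (without N[2]=18): gcd([6, 14, 22]) = 2
The new gcd after any change is gcd(2, new_value).
This can be at most 2.
Since 2 = old gcd 2, the gcd can only stay the same or decrease.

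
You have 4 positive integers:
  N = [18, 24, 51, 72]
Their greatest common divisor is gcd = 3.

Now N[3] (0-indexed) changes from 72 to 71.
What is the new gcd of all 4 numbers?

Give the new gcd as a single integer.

Answer: 1

Derivation:
Numbers: [18, 24, 51, 72], gcd = 3
Change: index 3, 72 -> 71
gcd of the OTHER numbers (without index 3): gcd([18, 24, 51]) = 3
New gcd = gcd(g_others, new_val) = gcd(3, 71) = 1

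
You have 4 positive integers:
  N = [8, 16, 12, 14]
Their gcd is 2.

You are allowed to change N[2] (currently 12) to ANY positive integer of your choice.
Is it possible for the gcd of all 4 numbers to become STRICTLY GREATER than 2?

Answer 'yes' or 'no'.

Current gcd = 2
gcd of all OTHER numbers (without N[2]=12): gcd([8, 16, 14]) = 2
The new gcd after any change is gcd(2, new_value).
This can be at most 2.
Since 2 = old gcd 2, the gcd can only stay the same or decrease.

Answer: no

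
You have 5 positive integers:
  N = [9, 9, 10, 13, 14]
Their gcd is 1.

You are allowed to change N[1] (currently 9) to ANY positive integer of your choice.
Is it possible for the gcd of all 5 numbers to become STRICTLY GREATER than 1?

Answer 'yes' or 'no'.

Answer: no

Derivation:
Current gcd = 1
gcd of all OTHER numbers (without N[1]=9): gcd([9, 10, 13, 14]) = 1
The new gcd after any change is gcd(1, new_value).
This can be at most 1.
Since 1 = old gcd 1, the gcd can only stay the same or decrease.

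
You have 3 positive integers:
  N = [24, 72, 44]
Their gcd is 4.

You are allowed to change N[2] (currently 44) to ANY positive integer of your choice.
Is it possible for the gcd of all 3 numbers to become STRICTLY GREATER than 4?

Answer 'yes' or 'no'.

Answer: yes

Derivation:
Current gcd = 4
gcd of all OTHER numbers (without N[2]=44): gcd([24, 72]) = 24
The new gcd after any change is gcd(24, new_value).
This can be at most 24.
Since 24 > old gcd 4, the gcd CAN increase (e.g., set N[2] = 24).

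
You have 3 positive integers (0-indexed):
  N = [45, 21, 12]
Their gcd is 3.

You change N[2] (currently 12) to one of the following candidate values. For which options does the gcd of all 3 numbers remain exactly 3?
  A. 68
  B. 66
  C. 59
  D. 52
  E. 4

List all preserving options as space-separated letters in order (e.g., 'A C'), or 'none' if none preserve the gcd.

Old gcd = 3; gcd of others (without N[2]) = 3
New gcd for candidate v: gcd(3, v). Preserves old gcd iff gcd(3, v) = 3.
  Option A: v=68, gcd(3,68)=1 -> changes
  Option B: v=66, gcd(3,66)=3 -> preserves
  Option C: v=59, gcd(3,59)=1 -> changes
  Option D: v=52, gcd(3,52)=1 -> changes
  Option E: v=4, gcd(3,4)=1 -> changes

Answer: B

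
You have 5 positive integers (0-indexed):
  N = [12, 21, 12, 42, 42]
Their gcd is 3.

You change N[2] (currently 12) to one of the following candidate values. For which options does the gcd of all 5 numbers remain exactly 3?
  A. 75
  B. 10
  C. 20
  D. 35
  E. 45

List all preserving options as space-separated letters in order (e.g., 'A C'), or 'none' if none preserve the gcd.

Answer: A E

Derivation:
Old gcd = 3; gcd of others (without N[2]) = 3
New gcd for candidate v: gcd(3, v). Preserves old gcd iff gcd(3, v) = 3.
  Option A: v=75, gcd(3,75)=3 -> preserves
  Option B: v=10, gcd(3,10)=1 -> changes
  Option C: v=20, gcd(3,20)=1 -> changes
  Option D: v=35, gcd(3,35)=1 -> changes
  Option E: v=45, gcd(3,45)=3 -> preserves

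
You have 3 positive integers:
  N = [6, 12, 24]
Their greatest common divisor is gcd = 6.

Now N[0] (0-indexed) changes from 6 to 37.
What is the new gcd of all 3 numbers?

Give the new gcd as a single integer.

Answer: 1

Derivation:
Numbers: [6, 12, 24], gcd = 6
Change: index 0, 6 -> 37
gcd of the OTHER numbers (without index 0): gcd([12, 24]) = 12
New gcd = gcd(g_others, new_val) = gcd(12, 37) = 1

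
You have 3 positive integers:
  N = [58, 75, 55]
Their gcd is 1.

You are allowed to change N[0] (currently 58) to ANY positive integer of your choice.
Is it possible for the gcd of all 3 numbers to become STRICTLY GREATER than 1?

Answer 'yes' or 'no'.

Current gcd = 1
gcd of all OTHER numbers (without N[0]=58): gcd([75, 55]) = 5
The new gcd after any change is gcd(5, new_value).
This can be at most 5.
Since 5 > old gcd 1, the gcd CAN increase (e.g., set N[0] = 5).

Answer: yes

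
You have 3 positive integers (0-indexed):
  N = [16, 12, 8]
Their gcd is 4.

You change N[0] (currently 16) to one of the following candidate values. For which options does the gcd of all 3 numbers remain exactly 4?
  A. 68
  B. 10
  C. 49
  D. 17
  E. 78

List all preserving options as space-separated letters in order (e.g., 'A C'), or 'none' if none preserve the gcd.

Old gcd = 4; gcd of others (without N[0]) = 4
New gcd for candidate v: gcd(4, v). Preserves old gcd iff gcd(4, v) = 4.
  Option A: v=68, gcd(4,68)=4 -> preserves
  Option B: v=10, gcd(4,10)=2 -> changes
  Option C: v=49, gcd(4,49)=1 -> changes
  Option D: v=17, gcd(4,17)=1 -> changes
  Option E: v=78, gcd(4,78)=2 -> changes

Answer: A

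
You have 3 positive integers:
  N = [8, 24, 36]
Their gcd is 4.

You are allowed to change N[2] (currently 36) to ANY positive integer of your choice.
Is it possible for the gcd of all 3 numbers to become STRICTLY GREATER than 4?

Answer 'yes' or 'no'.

Current gcd = 4
gcd of all OTHER numbers (without N[2]=36): gcd([8, 24]) = 8
The new gcd after any change is gcd(8, new_value).
This can be at most 8.
Since 8 > old gcd 4, the gcd CAN increase (e.g., set N[2] = 8).

Answer: yes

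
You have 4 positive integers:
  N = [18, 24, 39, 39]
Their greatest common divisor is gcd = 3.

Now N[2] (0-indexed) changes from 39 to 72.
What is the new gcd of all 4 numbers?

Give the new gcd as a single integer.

Answer: 3

Derivation:
Numbers: [18, 24, 39, 39], gcd = 3
Change: index 2, 39 -> 72
gcd of the OTHER numbers (without index 2): gcd([18, 24, 39]) = 3
New gcd = gcd(g_others, new_val) = gcd(3, 72) = 3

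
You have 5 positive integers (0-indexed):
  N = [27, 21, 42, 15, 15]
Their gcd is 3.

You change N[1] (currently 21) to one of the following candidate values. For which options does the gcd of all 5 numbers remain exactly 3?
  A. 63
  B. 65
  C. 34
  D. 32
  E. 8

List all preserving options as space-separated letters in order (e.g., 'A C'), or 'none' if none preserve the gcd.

Old gcd = 3; gcd of others (without N[1]) = 3
New gcd for candidate v: gcd(3, v). Preserves old gcd iff gcd(3, v) = 3.
  Option A: v=63, gcd(3,63)=3 -> preserves
  Option B: v=65, gcd(3,65)=1 -> changes
  Option C: v=34, gcd(3,34)=1 -> changes
  Option D: v=32, gcd(3,32)=1 -> changes
  Option E: v=8, gcd(3,8)=1 -> changes

Answer: A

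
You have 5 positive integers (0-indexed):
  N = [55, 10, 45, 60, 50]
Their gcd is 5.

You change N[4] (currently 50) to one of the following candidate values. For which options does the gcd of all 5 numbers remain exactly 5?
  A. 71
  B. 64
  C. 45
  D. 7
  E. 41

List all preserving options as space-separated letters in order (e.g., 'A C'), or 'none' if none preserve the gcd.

Answer: C

Derivation:
Old gcd = 5; gcd of others (without N[4]) = 5
New gcd for candidate v: gcd(5, v). Preserves old gcd iff gcd(5, v) = 5.
  Option A: v=71, gcd(5,71)=1 -> changes
  Option B: v=64, gcd(5,64)=1 -> changes
  Option C: v=45, gcd(5,45)=5 -> preserves
  Option D: v=7, gcd(5,7)=1 -> changes
  Option E: v=41, gcd(5,41)=1 -> changes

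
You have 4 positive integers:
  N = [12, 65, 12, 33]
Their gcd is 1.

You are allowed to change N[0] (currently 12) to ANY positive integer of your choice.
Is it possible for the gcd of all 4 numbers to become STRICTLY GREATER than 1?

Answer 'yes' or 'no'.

Answer: no

Derivation:
Current gcd = 1
gcd of all OTHER numbers (without N[0]=12): gcd([65, 12, 33]) = 1
The new gcd after any change is gcd(1, new_value).
This can be at most 1.
Since 1 = old gcd 1, the gcd can only stay the same or decrease.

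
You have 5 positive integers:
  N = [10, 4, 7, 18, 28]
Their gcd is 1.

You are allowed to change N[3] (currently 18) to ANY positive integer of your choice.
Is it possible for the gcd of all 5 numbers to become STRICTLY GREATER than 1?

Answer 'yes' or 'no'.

Answer: no

Derivation:
Current gcd = 1
gcd of all OTHER numbers (without N[3]=18): gcd([10, 4, 7, 28]) = 1
The new gcd after any change is gcd(1, new_value).
This can be at most 1.
Since 1 = old gcd 1, the gcd can only stay the same or decrease.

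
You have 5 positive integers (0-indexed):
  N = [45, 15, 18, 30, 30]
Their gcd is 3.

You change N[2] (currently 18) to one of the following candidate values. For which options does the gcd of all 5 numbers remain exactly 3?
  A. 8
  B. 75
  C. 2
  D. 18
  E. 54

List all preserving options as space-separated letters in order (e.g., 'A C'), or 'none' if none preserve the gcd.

Answer: D E

Derivation:
Old gcd = 3; gcd of others (without N[2]) = 15
New gcd for candidate v: gcd(15, v). Preserves old gcd iff gcd(15, v) = 3.
  Option A: v=8, gcd(15,8)=1 -> changes
  Option B: v=75, gcd(15,75)=15 -> changes
  Option C: v=2, gcd(15,2)=1 -> changes
  Option D: v=18, gcd(15,18)=3 -> preserves
  Option E: v=54, gcd(15,54)=3 -> preserves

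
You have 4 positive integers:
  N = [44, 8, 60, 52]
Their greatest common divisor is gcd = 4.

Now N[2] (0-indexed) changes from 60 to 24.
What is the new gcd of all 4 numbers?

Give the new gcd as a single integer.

Answer: 4

Derivation:
Numbers: [44, 8, 60, 52], gcd = 4
Change: index 2, 60 -> 24
gcd of the OTHER numbers (without index 2): gcd([44, 8, 52]) = 4
New gcd = gcd(g_others, new_val) = gcd(4, 24) = 4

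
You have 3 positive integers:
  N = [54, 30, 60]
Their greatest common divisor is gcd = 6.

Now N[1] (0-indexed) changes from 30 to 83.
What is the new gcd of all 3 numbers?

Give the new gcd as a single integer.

Numbers: [54, 30, 60], gcd = 6
Change: index 1, 30 -> 83
gcd of the OTHER numbers (without index 1): gcd([54, 60]) = 6
New gcd = gcd(g_others, new_val) = gcd(6, 83) = 1

Answer: 1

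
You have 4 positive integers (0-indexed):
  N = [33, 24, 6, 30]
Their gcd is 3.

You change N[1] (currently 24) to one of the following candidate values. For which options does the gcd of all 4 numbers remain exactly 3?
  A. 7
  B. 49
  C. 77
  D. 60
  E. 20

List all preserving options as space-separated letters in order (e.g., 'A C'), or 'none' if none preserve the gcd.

Answer: D

Derivation:
Old gcd = 3; gcd of others (without N[1]) = 3
New gcd for candidate v: gcd(3, v). Preserves old gcd iff gcd(3, v) = 3.
  Option A: v=7, gcd(3,7)=1 -> changes
  Option B: v=49, gcd(3,49)=1 -> changes
  Option C: v=77, gcd(3,77)=1 -> changes
  Option D: v=60, gcd(3,60)=3 -> preserves
  Option E: v=20, gcd(3,20)=1 -> changes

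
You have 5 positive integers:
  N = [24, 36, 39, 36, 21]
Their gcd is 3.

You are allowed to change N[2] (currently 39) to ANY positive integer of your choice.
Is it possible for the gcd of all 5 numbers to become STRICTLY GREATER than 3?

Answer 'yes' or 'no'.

Current gcd = 3
gcd of all OTHER numbers (without N[2]=39): gcd([24, 36, 36, 21]) = 3
The new gcd after any change is gcd(3, new_value).
This can be at most 3.
Since 3 = old gcd 3, the gcd can only stay the same or decrease.

Answer: no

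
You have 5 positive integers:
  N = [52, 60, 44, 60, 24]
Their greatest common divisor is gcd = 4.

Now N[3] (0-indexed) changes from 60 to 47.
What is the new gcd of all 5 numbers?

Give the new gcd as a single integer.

Numbers: [52, 60, 44, 60, 24], gcd = 4
Change: index 3, 60 -> 47
gcd of the OTHER numbers (without index 3): gcd([52, 60, 44, 24]) = 4
New gcd = gcd(g_others, new_val) = gcd(4, 47) = 1

Answer: 1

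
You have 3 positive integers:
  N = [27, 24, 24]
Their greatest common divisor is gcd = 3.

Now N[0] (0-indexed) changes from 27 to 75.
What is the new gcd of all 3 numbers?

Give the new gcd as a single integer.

Numbers: [27, 24, 24], gcd = 3
Change: index 0, 27 -> 75
gcd of the OTHER numbers (without index 0): gcd([24, 24]) = 24
New gcd = gcd(g_others, new_val) = gcd(24, 75) = 3

Answer: 3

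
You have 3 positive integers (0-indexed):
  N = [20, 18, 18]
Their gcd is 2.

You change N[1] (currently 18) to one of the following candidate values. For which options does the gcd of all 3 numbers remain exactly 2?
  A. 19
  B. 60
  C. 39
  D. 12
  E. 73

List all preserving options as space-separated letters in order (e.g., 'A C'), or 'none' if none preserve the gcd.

Old gcd = 2; gcd of others (without N[1]) = 2
New gcd for candidate v: gcd(2, v). Preserves old gcd iff gcd(2, v) = 2.
  Option A: v=19, gcd(2,19)=1 -> changes
  Option B: v=60, gcd(2,60)=2 -> preserves
  Option C: v=39, gcd(2,39)=1 -> changes
  Option D: v=12, gcd(2,12)=2 -> preserves
  Option E: v=73, gcd(2,73)=1 -> changes

Answer: B D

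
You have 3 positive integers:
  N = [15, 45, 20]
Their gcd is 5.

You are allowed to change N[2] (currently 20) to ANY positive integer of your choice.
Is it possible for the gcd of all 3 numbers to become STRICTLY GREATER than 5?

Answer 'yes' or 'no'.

Current gcd = 5
gcd of all OTHER numbers (without N[2]=20): gcd([15, 45]) = 15
The new gcd after any change is gcd(15, new_value).
This can be at most 15.
Since 15 > old gcd 5, the gcd CAN increase (e.g., set N[2] = 15).

Answer: yes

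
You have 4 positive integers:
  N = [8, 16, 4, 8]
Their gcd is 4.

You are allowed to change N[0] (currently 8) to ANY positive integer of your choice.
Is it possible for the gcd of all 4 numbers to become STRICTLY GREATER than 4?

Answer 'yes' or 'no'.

Current gcd = 4
gcd of all OTHER numbers (without N[0]=8): gcd([16, 4, 8]) = 4
The new gcd after any change is gcd(4, new_value).
This can be at most 4.
Since 4 = old gcd 4, the gcd can only stay the same or decrease.

Answer: no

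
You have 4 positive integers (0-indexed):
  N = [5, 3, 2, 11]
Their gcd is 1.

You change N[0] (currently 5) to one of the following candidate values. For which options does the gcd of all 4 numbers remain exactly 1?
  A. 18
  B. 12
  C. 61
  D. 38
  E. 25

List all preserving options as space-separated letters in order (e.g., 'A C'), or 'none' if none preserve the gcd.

Old gcd = 1; gcd of others (without N[0]) = 1
New gcd for candidate v: gcd(1, v). Preserves old gcd iff gcd(1, v) = 1.
  Option A: v=18, gcd(1,18)=1 -> preserves
  Option B: v=12, gcd(1,12)=1 -> preserves
  Option C: v=61, gcd(1,61)=1 -> preserves
  Option D: v=38, gcd(1,38)=1 -> preserves
  Option E: v=25, gcd(1,25)=1 -> preserves

Answer: A B C D E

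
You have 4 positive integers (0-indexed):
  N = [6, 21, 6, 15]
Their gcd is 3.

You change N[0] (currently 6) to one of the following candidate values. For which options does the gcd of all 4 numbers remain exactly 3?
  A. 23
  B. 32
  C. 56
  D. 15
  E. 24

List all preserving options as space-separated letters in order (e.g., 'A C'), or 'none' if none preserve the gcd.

Old gcd = 3; gcd of others (without N[0]) = 3
New gcd for candidate v: gcd(3, v). Preserves old gcd iff gcd(3, v) = 3.
  Option A: v=23, gcd(3,23)=1 -> changes
  Option B: v=32, gcd(3,32)=1 -> changes
  Option C: v=56, gcd(3,56)=1 -> changes
  Option D: v=15, gcd(3,15)=3 -> preserves
  Option E: v=24, gcd(3,24)=3 -> preserves

Answer: D E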